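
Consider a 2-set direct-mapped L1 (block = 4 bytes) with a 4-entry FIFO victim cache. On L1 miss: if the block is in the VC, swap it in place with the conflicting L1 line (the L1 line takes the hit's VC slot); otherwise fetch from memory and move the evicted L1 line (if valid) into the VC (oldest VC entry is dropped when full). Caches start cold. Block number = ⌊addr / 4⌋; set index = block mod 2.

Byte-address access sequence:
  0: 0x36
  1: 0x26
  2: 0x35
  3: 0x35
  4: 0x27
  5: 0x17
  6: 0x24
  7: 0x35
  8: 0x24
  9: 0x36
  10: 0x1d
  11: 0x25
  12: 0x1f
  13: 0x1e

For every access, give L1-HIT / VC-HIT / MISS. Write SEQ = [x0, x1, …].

#0 0x36→b13/s1 MISS; vc=[]
#1 0x26→b9/s1 MISS; vc=[13]
#2 0x35→b13/s1 VC-HIT; vc=[9]
#3 0x35→b13/s1 L1-HIT; vc=[9]
#4 0x27→b9/s1 VC-HIT; vc=[13]
#5 0x17→b5/s1 MISS; vc=[13,9]
#6 0x24→b9/s1 VC-HIT; vc=[13,5]
#7 0x35→b13/s1 VC-HIT; vc=[9,5]
#8 0x24→b9/s1 VC-HIT; vc=[13,5]
#9 0x36→b13/s1 VC-HIT; vc=[9,5]
#10 0x1d→b7/s1 MISS; vc=[9,5,13]
#11 0x25→b9/s1 VC-HIT; vc=[7,5,13]
#12 0x1f→b7/s1 VC-HIT; vc=[9,5,13]
#13 0x1e→b7/s1 L1-HIT; vc=[9,5,13]

SEQ = [MISS, MISS, VC-HIT, L1-HIT, VC-HIT, MISS, VC-HIT, VC-HIT, VC-HIT, VC-HIT, MISS, VC-HIT, VC-HIT, L1-HIT]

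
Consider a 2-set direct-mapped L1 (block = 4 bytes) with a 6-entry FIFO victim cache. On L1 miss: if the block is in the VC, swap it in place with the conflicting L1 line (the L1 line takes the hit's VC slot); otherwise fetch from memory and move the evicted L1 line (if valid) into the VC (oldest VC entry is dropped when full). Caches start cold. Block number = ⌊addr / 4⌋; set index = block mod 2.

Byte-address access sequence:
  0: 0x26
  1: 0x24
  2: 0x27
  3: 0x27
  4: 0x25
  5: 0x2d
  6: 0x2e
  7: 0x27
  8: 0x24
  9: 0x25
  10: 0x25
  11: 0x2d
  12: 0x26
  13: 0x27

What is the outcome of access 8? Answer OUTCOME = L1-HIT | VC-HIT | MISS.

OUTCOME = L1-HIT

#0 0x26→b9/s1 MISS; vc=[]
#1 0x24→b9/s1 L1-HIT; vc=[]
#2 0x27→b9/s1 L1-HIT; vc=[]
#3 0x27→b9/s1 L1-HIT; vc=[]
#4 0x25→b9/s1 L1-HIT; vc=[]
#5 0x2d→b11/s1 MISS; vc=[9]
#6 0x2e→b11/s1 L1-HIT; vc=[9]
#7 0x27→b9/s1 VC-HIT; vc=[11]
#8 0x24→b9/s1 L1-HIT; vc=[11]
#9 0x25→b9/s1 L1-HIT; vc=[11]
#10 0x25→b9/s1 L1-HIT; vc=[11]
#11 0x2d→b11/s1 VC-HIT; vc=[9]
#12 0x26→b9/s1 VC-HIT; vc=[11]
#13 0x27→b9/s1 L1-HIT; vc=[11]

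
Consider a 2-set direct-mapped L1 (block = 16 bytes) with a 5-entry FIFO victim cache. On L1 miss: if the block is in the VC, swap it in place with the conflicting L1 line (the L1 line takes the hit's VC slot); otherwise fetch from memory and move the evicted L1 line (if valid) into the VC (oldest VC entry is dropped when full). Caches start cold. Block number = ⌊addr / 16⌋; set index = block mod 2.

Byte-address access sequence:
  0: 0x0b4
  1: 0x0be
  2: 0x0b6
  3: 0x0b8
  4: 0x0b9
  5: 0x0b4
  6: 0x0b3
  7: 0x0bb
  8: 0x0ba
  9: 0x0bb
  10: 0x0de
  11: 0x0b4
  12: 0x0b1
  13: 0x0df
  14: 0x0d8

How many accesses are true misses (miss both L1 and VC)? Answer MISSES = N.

0: 0xb4 (blk 11, set 1) → MISS  vc=[]
1: 0xbe (blk 11, set 1) → L1-HIT  vc=[]
2: 0xb6 (blk 11, set 1) → L1-HIT  vc=[]
3: 0xb8 (blk 11, set 1) → L1-HIT  vc=[]
4: 0xb9 (blk 11, set 1) → L1-HIT  vc=[]
5: 0xb4 (blk 11, set 1) → L1-HIT  vc=[]
6: 0xb3 (blk 11, set 1) → L1-HIT  vc=[]
7: 0xbb (blk 11, set 1) → L1-HIT  vc=[]
8: 0xba (blk 11, set 1) → L1-HIT  vc=[]
9: 0xbb (blk 11, set 1) → L1-HIT  vc=[]
10: 0xde (blk 13, set 1) → MISS  vc=[11]
11: 0xb4 (blk 11, set 1) → VC-HIT  vc=[13]
12: 0xb1 (blk 11, set 1) → L1-HIT  vc=[13]
13: 0xdf (blk 13, set 1) → VC-HIT  vc=[11]
14: 0xd8 (blk 13, set 1) → L1-HIT  vc=[11]

MISSES = 2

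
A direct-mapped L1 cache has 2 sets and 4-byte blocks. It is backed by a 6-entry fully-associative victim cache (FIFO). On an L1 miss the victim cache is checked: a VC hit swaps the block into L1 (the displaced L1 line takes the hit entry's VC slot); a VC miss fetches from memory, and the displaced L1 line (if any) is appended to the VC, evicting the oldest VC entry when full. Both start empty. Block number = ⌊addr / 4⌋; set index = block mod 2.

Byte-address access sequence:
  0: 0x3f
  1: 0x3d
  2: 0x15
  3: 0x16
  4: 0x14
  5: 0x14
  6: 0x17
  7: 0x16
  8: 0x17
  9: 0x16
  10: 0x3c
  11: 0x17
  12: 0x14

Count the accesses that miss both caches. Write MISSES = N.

MISSES = 2

  [0] addr=0x3f blk=15 s=1: MISS | VC []
  [1] addr=0x3d blk=15 s=1: L1-HIT | VC []
  [2] addr=0x15 blk=5 s=1: MISS | VC [15]
  [3] addr=0x16 blk=5 s=1: L1-HIT | VC [15]
  [4] addr=0x14 blk=5 s=1: L1-HIT | VC [15]
  [5] addr=0x14 blk=5 s=1: L1-HIT | VC [15]
  [6] addr=0x17 blk=5 s=1: L1-HIT | VC [15]
  [7] addr=0x16 blk=5 s=1: L1-HIT | VC [15]
  [8] addr=0x17 blk=5 s=1: L1-HIT | VC [15]
  [9] addr=0x16 blk=5 s=1: L1-HIT | VC [15]
  [10] addr=0x3c blk=15 s=1: VC-HIT | VC [5]
  [11] addr=0x17 blk=5 s=1: VC-HIT | VC [15]
  [12] addr=0x14 blk=5 s=1: L1-HIT | VC [15]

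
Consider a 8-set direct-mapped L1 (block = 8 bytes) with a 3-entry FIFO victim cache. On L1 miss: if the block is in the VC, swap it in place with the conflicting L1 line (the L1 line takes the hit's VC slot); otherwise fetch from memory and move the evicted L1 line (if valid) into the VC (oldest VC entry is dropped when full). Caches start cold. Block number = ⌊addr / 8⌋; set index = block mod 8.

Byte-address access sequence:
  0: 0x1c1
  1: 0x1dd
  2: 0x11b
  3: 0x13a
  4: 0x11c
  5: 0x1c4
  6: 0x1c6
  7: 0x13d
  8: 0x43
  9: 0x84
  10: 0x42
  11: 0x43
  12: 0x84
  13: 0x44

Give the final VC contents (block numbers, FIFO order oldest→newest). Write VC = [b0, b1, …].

0: 0x1c1 (blk 56, set 0) → MISS  vc=[]
1: 0x1dd (blk 59, set 3) → MISS  vc=[]
2: 0x11b (blk 35, set 3) → MISS  vc=[59]
3: 0x13a (blk 39, set 7) → MISS  vc=[59]
4: 0x11c (blk 35, set 3) → L1-HIT  vc=[59]
5: 0x1c4 (blk 56, set 0) → L1-HIT  vc=[59]
6: 0x1c6 (blk 56, set 0) → L1-HIT  vc=[59]
7: 0x13d (blk 39, set 7) → L1-HIT  vc=[59]
8: 0x43 (blk 8, set 0) → MISS  vc=[59, 56]
9: 0x84 (blk 16, set 0) → MISS  vc=[59, 56, 8]
10: 0x42 (blk 8, set 0) → VC-HIT  vc=[59, 56, 16]
11: 0x43 (blk 8, set 0) → L1-HIT  vc=[59, 56, 16]
12: 0x84 (blk 16, set 0) → VC-HIT  vc=[59, 56, 8]
13: 0x44 (blk 8, set 0) → VC-HIT  vc=[59, 56, 16]

VC = [59, 56, 16]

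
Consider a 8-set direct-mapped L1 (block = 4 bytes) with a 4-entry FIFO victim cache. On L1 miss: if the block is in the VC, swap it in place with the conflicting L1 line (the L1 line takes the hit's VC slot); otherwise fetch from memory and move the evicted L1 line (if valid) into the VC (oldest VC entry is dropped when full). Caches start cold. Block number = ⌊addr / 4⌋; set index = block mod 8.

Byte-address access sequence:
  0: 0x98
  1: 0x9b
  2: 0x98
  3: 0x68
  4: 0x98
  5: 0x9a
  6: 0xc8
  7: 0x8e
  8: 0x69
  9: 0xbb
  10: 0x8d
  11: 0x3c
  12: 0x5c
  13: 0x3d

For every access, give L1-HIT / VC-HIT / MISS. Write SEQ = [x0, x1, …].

#0 0x98→b38/s6 MISS; vc=[]
#1 0x9b→b38/s6 L1-HIT; vc=[]
#2 0x98→b38/s6 L1-HIT; vc=[]
#3 0x68→b26/s2 MISS; vc=[]
#4 0x98→b38/s6 L1-HIT; vc=[]
#5 0x9a→b38/s6 L1-HIT; vc=[]
#6 0xc8→b50/s2 MISS; vc=[26]
#7 0x8e→b35/s3 MISS; vc=[26]
#8 0x69→b26/s2 VC-HIT; vc=[50]
#9 0xbb→b46/s6 MISS; vc=[50,38]
#10 0x8d→b35/s3 L1-HIT; vc=[50,38]
#11 0x3c→b15/s7 MISS; vc=[50,38]
#12 0x5c→b23/s7 MISS; vc=[50,38,15]
#13 0x3d→b15/s7 VC-HIT; vc=[50,38,23]

SEQ = [MISS, L1-HIT, L1-HIT, MISS, L1-HIT, L1-HIT, MISS, MISS, VC-HIT, MISS, L1-HIT, MISS, MISS, VC-HIT]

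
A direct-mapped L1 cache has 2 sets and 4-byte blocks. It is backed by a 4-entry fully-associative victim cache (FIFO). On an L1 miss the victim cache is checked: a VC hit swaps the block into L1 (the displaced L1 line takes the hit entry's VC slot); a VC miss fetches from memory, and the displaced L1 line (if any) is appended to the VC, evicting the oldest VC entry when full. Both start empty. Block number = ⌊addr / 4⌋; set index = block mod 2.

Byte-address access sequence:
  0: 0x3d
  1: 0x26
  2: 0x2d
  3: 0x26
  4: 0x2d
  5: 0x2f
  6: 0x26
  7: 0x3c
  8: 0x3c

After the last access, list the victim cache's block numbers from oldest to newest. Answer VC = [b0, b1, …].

  [0] addr=0x3d blk=15 s=1: MISS | VC []
  [1] addr=0x26 blk=9 s=1: MISS | VC [15]
  [2] addr=0x2d blk=11 s=1: MISS | VC [15, 9]
  [3] addr=0x26 blk=9 s=1: VC-HIT | VC [15, 11]
  [4] addr=0x2d blk=11 s=1: VC-HIT | VC [15, 9]
  [5] addr=0x2f blk=11 s=1: L1-HIT | VC [15, 9]
  [6] addr=0x26 blk=9 s=1: VC-HIT | VC [15, 11]
  [7] addr=0x3c blk=15 s=1: VC-HIT | VC [9, 11]
  [8] addr=0x3c blk=15 s=1: L1-HIT | VC [9, 11]

VC = [9, 11]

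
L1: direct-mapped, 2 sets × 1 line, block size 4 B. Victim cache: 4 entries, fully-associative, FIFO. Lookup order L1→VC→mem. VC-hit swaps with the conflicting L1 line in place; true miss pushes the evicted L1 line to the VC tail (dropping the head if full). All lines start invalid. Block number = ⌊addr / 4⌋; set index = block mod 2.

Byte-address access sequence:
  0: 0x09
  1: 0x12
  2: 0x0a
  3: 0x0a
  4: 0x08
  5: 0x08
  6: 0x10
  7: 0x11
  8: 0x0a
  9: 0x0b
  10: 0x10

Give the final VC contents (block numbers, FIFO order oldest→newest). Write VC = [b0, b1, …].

  [0] addr=0x9 blk=2 s=0: MISS | VC []
  [1] addr=0x12 blk=4 s=0: MISS | VC [2]
  [2] addr=0xa blk=2 s=0: VC-HIT | VC [4]
  [3] addr=0xa blk=2 s=0: L1-HIT | VC [4]
  [4] addr=0x8 blk=2 s=0: L1-HIT | VC [4]
  [5] addr=0x8 blk=2 s=0: L1-HIT | VC [4]
  [6] addr=0x10 blk=4 s=0: VC-HIT | VC [2]
  [7] addr=0x11 blk=4 s=0: L1-HIT | VC [2]
  [8] addr=0xa blk=2 s=0: VC-HIT | VC [4]
  [9] addr=0xb blk=2 s=0: L1-HIT | VC [4]
  [10] addr=0x10 blk=4 s=0: VC-HIT | VC [2]

VC = [2]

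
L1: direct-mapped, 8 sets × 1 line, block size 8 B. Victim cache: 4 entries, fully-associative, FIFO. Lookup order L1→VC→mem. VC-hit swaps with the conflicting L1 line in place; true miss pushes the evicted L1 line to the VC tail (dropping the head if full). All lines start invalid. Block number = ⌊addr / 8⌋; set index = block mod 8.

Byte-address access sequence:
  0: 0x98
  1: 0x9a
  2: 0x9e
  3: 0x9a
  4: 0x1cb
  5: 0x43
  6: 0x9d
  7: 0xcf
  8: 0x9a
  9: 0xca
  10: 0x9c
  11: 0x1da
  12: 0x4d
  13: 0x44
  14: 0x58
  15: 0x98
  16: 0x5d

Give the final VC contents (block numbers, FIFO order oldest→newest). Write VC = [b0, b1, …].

  [0] addr=0x98 blk=19 s=3: MISS | VC []
  [1] addr=0x9a blk=19 s=3: L1-HIT | VC []
  [2] addr=0x9e blk=19 s=3: L1-HIT | VC []
  [3] addr=0x9a blk=19 s=3: L1-HIT | VC []
  [4] addr=0x1cb blk=57 s=1: MISS | VC []
  [5] addr=0x43 blk=8 s=0: MISS | VC []
  [6] addr=0x9d blk=19 s=3: L1-HIT | VC []
  [7] addr=0xcf blk=25 s=1: MISS | VC [57]
  [8] addr=0x9a blk=19 s=3: L1-HIT | VC [57]
  [9] addr=0xca blk=25 s=1: L1-HIT | VC [57]
  [10] addr=0x9c blk=19 s=3: L1-HIT | VC [57]
  [11] addr=0x1da blk=59 s=3: MISS | VC [57, 19]
  [12] addr=0x4d blk=9 s=1: MISS | VC [57, 19, 25]
  [13] addr=0x44 blk=8 s=0: L1-HIT | VC [57, 19, 25]
  [14] addr=0x58 blk=11 s=3: MISS | VC [57, 19, 25, 59]
  [15] addr=0x98 blk=19 s=3: VC-HIT | VC [57, 11, 25, 59]
  [16] addr=0x5d blk=11 s=3: VC-HIT | VC [57, 19, 25, 59]

VC = [57, 19, 25, 59]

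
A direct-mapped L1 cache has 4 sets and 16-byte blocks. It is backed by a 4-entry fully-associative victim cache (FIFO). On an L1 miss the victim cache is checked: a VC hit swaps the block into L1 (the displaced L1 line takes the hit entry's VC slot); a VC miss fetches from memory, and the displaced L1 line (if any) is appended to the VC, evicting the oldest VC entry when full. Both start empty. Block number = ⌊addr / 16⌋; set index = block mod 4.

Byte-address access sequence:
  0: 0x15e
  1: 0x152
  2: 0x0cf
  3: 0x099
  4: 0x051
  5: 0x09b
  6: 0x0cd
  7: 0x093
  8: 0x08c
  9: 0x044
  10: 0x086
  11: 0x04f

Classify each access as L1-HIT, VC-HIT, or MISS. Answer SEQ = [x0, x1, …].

SEQ = [MISS, L1-HIT, MISS, MISS, MISS, VC-HIT, L1-HIT, L1-HIT, MISS, MISS, VC-HIT, VC-HIT]

#0 0x15e→b21/s1 MISS; vc=[]
#1 0x152→b21/s1 L1-HIT; vc=[]
#2 0xcf→b12/s0 MISS; vc=[]
#3 0x99→b9/s1 MISS; vc=[21]
#4 0x51→b5/s1 MISS; vc=[21,9]
#5 0x9b→b9/s1 VC-HIT; vc=[21,5]
#6 0xcd→b12/s0 L1-HIT; vc=[21,5]
#7 0x93→b9/s1 L1-HIT; vc=[21,5]
#8 0x8c→b8/s0 MISS; vc=[21,5,12]
#9 0x44→b4/s0 MISS; vc=[21,5,12,8]
#10 0x86→b8/s0 VC-HIT; vc=[21,5,12,4]
#11 0x4f→b4/s0 VC-HIT; vc=[21,5,12,8]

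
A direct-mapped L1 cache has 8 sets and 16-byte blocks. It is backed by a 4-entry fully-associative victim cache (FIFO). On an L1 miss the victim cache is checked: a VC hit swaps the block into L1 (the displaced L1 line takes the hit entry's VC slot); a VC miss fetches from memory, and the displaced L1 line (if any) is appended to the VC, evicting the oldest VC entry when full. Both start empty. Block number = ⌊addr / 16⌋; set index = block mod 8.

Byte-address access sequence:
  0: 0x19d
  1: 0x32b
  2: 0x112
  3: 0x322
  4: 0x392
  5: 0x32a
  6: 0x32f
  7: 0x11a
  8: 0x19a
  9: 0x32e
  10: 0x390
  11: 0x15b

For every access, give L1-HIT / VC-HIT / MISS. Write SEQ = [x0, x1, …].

#0 0x19d→b25/s1 MISS; vc=[]
#1 0x32b→b50/s2 MISS; vc=[]
#2 0x112→b17/s1 MISS; vc=[25]
#3 0x322→b50/s2 L1-HIT; vc=[25]
#4 0x392→b57/s1 MISS; vc=[25,17]
#5 0x32a→b50/s2 L1-HIT; vc=[25,17]
#6 0x32f→b50/s2 L1-HIT; vc=[25,17]
#7 0x11a→b17/s1 VC-HIT; vc=[25,57]
#8 0x19a→b25/s1 VC-HIT; vc=[17,57]
#9 0x32e→b50/s2 L1-HIT; vc=[17,57]
#10 0x390→b57/s1 VC-HIT; vc=[17,25]
#11 0x15b→b21/s5 MISS; vc=[17,25]

SEQ = [MISS, MISS, MISS, L1-HIT, MISS, L1-HIT, L1-HIT, VC-HIT, VC-HIT, L1-HIT, VC-HIT, MISS]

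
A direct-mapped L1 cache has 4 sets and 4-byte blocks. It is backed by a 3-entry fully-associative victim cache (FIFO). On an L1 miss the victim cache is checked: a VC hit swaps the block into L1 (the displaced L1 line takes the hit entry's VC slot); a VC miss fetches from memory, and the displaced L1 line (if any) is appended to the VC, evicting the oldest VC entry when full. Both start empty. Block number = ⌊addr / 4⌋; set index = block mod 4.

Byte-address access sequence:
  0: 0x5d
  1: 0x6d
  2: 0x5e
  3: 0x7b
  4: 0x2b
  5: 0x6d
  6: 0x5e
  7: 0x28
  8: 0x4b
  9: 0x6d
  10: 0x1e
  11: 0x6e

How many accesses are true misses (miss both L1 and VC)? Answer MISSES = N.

MISSES = 6

0: 0x5d (blk 23, set 3) → MISS  vc=[]
1: 0x6d (blk 27, set 3) → MISS  vc=[23]
2: 0x5e (blk 23, set 3) → VC-HIT  vc=[27]
3: 0x7b (blk 30, set 2) → MISS  vc=[27]
4: 0x2b (blk 10, set 2) → MISS  vc=[27, 30]
5: 0x6d (blk 27, set 3) → VC-HIT  vc=[23, 30]
6: 0x5e (blk 23, set 3) → VC-HIT  vc=[27, 30]
7: 0x28 (blk 10, set 2) → L1-HIT  vc=[27, 30]
8: 0x4b (blk 18, set 2) → MISS  vc=[27, 30, 10]
9: 0x6d (blk 27, set 3) → VC-HIT  vc=[23, 30, 10]
10: 0x1e (blk 7, set 3) → MISS  vc=[30, 10, 27]
11: 0x6e (blk 27, set 3) → VC-HIT  vc=[30, 10, 7]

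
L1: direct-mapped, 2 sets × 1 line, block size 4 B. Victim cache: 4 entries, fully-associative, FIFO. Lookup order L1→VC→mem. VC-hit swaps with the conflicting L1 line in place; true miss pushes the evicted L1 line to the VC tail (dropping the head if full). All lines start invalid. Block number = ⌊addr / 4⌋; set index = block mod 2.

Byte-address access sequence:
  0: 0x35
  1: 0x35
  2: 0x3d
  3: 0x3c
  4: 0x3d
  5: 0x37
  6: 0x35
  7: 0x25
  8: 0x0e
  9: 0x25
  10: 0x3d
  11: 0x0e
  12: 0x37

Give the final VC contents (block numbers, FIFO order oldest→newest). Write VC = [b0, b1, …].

#0 0x35→b13/s1 MISS; vc=[]
#1 0x35→b13/s1 L1-HIT; vc=[]
#2 0x3d→b15/s1 MISS; vc=[13]
#3 0x3c→b15/s1 L1-HIT; vc=[13]
#4 0x3d→b15/s1 L1-HIT; vc=[13]
#5 0x37→b13/s1 VC-HIT; vc=[15]
#6 0x35→b13/s1 L1-HIT; vc=[15]
#7 0x25→b9/s1 MISS; vc=[15,13]
#8 0xe→b3/s1 MISS; vc=[15,13,9]
#9 0x25→b9/s1 VC-HIT; vc=[15,13,3]
#10 0x3d→b15/s1 VC-HIT; vc=[9,13,3]
#11 0xe→b3/s1 VC-HIT; vc=[9,13,15]
#12 0x37→b13/s1 VC-HIT; vc=[9,3,15]

VC = [9, 3, 15]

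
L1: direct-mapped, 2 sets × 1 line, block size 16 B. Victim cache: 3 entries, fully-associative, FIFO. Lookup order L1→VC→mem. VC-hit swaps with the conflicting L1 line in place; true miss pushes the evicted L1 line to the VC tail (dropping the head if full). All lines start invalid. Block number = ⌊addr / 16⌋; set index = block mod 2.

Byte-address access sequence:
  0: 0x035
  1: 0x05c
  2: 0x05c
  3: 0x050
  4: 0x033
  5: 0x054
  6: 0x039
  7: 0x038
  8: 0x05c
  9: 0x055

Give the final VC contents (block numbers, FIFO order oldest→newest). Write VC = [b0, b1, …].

  [0] addr=0x35 blk=3 s=1: MISS | VC []
  [1] addr=0x5c blk=5 s=1: MISS | VC [3]
  [2] addr=0x5c blk=5 s=1: L1-HIT | VC [3]
  [3] addr=0x50 blk=5 s=1: L1-HIT | VC [3]
  [4] addr=0x33 blk=3 s=1: VC-HIT | VC [5]
  [5] addr=0x54 blk=5 s=1: VC-HIT | VC [3]
  [6] addr=0x39 blk=3 s=1: VC-HIT | VC [5]
  [7] addr=0x38 blk=3 s=1: L1-HIT | VC [5]
  [8] addr=0x5c blk=5 s=1: VC-HIT | VC [3]
  [9] addr=0x55 blk=5 s=1: L1-HIT | VC [3]

VC = [3]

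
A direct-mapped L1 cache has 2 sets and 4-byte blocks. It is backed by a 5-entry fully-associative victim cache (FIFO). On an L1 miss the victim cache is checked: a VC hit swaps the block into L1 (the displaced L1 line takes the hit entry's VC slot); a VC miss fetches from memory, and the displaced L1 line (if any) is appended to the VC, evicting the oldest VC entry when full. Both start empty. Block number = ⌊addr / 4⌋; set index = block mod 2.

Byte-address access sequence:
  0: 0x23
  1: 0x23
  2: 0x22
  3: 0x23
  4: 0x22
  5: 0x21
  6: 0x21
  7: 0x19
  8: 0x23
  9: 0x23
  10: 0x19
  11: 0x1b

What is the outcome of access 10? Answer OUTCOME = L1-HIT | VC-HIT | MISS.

OUTCOME = VC-HIT

#0 0x23→b8/s0 MISS; vc=[]
#1 0x23→b8/s0 L1-HIT; vc=[]
#2 0x22→b8/s0 L1-HIT; vc=[]
#3 0x23→b8/s0 L1-HIT; vc=[]
#4 0x22→b8/s0 L1-HIT; vc=[]
#5 0x21→b8/s0 L1-HIT; vc=[]
#6 0x21→b8/s0 L1-HIT; vc=[]
#7 0x19→b6/s0 MISS; vc=[8]
#8 0x23→b8/s0 VC-HIT; vc=[6]
#9 0x23→b8/s0 L1-HIT; vc=[6]
#10 0x19→b6/s0 VC-HIT; vc=[8]
#11 0x1b→b6/s0 L1-HIT; vc=[8]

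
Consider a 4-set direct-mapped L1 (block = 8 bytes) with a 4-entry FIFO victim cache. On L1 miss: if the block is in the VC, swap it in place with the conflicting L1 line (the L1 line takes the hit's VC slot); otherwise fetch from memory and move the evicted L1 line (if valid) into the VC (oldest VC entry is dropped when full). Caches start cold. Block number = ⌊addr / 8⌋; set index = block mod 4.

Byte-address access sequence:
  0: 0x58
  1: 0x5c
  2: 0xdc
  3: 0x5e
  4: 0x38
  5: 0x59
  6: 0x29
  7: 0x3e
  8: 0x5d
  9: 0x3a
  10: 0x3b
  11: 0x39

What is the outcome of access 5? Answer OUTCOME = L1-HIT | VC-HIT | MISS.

OUTCOME = VC-HIT

  [0] addr=0x58 blk=11 s=3: MISS | VC []
  [1] addr=0x5c blk=11 s=3: L1-HIT | VC []
  [2] addr=0xdc blk=27 s=3: MISS | VC [11]
  [3] addr=0x5e blk=11 s=3: VC-HIT | VC [27]
  [4] addr=0x38 blk=7 s=3: MISS | VC [27, 11]
  [5] addr=0x59 blk=11 s=3: VC-HIT | VC [27, 7]
  [6] addr=0x29 blk=5 s=1: MISS | VC [27, 7]
  [7] addr=0x3e blk=7 s=3: VC-HIT | VC [27, 11]
  [8] addr=0x5d blk=11 s=3: VC-HIT | VC [27, 7]
  [9] addr=0x3a blk=7 s=3: VC-HIT | VC [27, 11]
  [10] addr=0x3b blk=7 s=3: L1-HIT | VC [27, 11]
  [11] addr=0x39 blk=7 s=3: L1-HIT | VC [27, 11]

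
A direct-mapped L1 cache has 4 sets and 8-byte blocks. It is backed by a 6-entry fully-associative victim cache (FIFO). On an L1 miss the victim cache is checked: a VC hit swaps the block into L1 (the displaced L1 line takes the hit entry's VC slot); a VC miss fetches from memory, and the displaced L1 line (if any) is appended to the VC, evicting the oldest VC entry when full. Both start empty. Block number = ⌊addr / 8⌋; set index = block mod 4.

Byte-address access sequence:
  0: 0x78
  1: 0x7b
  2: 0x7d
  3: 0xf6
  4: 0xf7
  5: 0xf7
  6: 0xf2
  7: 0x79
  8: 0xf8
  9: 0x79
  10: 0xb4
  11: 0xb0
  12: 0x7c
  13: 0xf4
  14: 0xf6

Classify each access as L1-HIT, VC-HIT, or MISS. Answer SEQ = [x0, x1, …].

  [0] addr=0x78 blk=15 s=3: MISS | VC []
  [1] addr=0x7b blk=15 s=3: L1-HIT | VC []
  [2] addr=0x7d blk=15 s=3: L1-HIT | VC []
  [3] addr=0xf6 blk=30 s=2: MISS | VC []
  [4] addr=0xf7 blk=30 s=2: L1-HIT | VC []
  [5] addr=0xf7 blk=30 s=2: L1-HIT | VC []
  [6] addr=0xf2 blk=30 s=2: L1-HIT | VC []
  [7] addr=0x79 blk=15 s=3: L1-HIT | VC []
  [8] addr=0xf8 blk=31 s=3: MISS | VC [15]
  [9] addr=0x79 blk=15 s=3: VC-HIT | VC [31]
  [10] addr=0xb4 blk=22 s=2: MISS | VC [31, 30]
  [11] addr=0xb0 blk=22 s=2: L1-HIT | VC [31, 30]
  [12] addr=0x7c blk=15 s=3: L1-HIT | VC [31, 30]
  [13] addr=0xf4 blk=30 s=2: VC-HIT | VC [31, 22]
  [14] addr=0xf6 blk=30 s=2: L1-HIT | VC [31, 22]

SEQ = [MISS, L1-HIT, L1-HIT, MISS, L1-HIT, L1-HIT, L1-HIT, L1-HIT, MISS, VC-HIT, MISS, L1-HIT, L1-HIT, VC-HIT, L1-HIT]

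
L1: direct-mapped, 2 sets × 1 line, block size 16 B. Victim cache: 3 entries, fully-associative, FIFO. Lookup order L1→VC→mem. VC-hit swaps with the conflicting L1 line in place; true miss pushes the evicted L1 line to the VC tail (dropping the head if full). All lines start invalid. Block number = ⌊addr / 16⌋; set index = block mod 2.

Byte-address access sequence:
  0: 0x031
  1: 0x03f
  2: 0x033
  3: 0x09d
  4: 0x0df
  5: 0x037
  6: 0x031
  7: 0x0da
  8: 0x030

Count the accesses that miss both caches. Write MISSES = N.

#0 0x31→b3/s1 MISS; vc=[]
#1 0x3f→b3/s1 L1-HIT; vc=[]
#2 0x33→b3/s1 L1-HIT; vc=[]
#3 0x9d→b9/s1 MISS; vc=[3]
#4 0xdf→b13/s1 MISS; vc=[3,9]
#5 0x37→b3/s1 VC-HIT; vc=[13,9]
#6 0x31→b3/s1 L1-HIT; vc=[13,9]
#7 0xda→b13/s1 VC-HIT; vc=[3,9]
#8 0x30→b3/s1 VC-HIT; vc=[13,9]

MISSES = 3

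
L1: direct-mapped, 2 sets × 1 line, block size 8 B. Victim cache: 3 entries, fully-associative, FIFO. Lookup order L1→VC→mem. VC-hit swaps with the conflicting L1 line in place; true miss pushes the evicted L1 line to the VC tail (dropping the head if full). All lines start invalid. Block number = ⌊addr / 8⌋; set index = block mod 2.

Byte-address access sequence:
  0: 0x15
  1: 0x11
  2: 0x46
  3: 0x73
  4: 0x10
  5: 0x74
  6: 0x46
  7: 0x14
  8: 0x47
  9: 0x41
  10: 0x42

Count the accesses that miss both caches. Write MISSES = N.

MISSES = 3

  [0] addr=0x15 blk=2 s=0: MISS | VC []
  [1] addr=0x11 blk=2 s=0: L1-HIT | VC []
  [2] addr=0x46 blk=8 s=0: MISS | VC [2]
  [3] addr=0x73 blk=14 s=0: MISS | VC [2, 8]
  [4] addr=0x10 blk=2 s=0: VC-HIT | VC [14, 8]
  [5] addr=0x74 blk=14 s=0: VC-HIT | VC [2, 8]
  [6] addr=0x46 blk=8 s=0: VC-HIT | VC [2, 14]
  [7] addr=0x14 blk=2 s=0: VC-HIT | VC [8, 14]
  [8] addr=0x47 blk=8 s=0: VC-HIT | VC [2, 14]
  [9] addr=0x41 blk=8 s=0: L1-HIT | VC [2, 14]
  [10] addr=0x42 blk=8 s=0: L1-HIT | VC [2, 14]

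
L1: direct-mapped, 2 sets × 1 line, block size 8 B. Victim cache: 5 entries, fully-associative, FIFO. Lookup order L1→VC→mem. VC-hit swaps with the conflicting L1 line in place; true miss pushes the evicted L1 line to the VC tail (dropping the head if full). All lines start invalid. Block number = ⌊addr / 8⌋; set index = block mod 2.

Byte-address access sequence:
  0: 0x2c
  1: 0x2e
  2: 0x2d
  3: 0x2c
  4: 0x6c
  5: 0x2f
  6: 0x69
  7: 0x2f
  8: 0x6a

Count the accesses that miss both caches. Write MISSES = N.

MISSES = 2

0: 0x2c (blk 5, set 1) → MISS  vc=[]
1: 0x2e (blk 5, set 1) → L1-HIT  vc=[]
2: 0x2d (blk 5, set 1) → L1-HIT  vc=[]
3: 0x2c (blk 5, set 1) → L1-HIT  vc=[]
4: 0x6c (blk 13, set 1) → MISS  vc=[5]
5: 0x2f (blk 5, set 1) → VC-HIT  vc=[13]
6: 0x69 (blk 13, set 1) → VC-HIT  vc=[5]
7: 0x2f (blk 5, set 1) → VC-HIT  vc=[13]
8: 0x6a (blk 13, set 1) → VC-HIT  vc=[5]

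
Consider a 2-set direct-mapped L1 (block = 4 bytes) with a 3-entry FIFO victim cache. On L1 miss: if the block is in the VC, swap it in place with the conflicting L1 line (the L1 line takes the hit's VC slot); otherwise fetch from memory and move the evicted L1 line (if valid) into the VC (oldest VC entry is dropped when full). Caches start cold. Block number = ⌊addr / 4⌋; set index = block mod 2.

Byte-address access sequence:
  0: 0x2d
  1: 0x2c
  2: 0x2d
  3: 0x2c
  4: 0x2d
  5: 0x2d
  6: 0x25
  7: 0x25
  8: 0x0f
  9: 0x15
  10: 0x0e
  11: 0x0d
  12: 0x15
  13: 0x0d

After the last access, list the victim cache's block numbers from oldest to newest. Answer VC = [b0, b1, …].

VC = [11, 9, 5]

0: 0x2d (blk 11, set 1) → MISS  vc=[]
1: 0x2c (blk 11, set 1) → L1-HIT  vc=[]
2: 0x2d (blk 11, set 1) → L1-HIT  vc=[]
3: 0x2c (blk 11, set 1) → L1-HIT  vc=[]
4: 0x2d (blk 11, set 1) → L1-HIT  vc=[]
5: 0x2d (blk 11, set 1) → L1-HIT  vc=[]
6: 0x25 (blk 9, set 1) → MISS  vc=[11]
7: 0x25 (blk 9, set 1) → L1-HIT  vc=[11]
8: 0xf (blk 3, set 1) → MISS  vc=[11, 9]
9: 0x15 (blk 5, set 1) → MISS  vc=[11, 9, 3]
10: 0xe (blk 3, set 1) → VC-HIT  vc=[11, 9, 5]
11: 0xd (blk 3, set 1) → L1-HIT  vc=[11, 9, 5]
12: 0x15 (blk 5, set 1) → VC-HIT  vc=[11, 9, 3]
13: 0xd (blk 3, set 1) → VC-HIT  vc=[11, 9, 5]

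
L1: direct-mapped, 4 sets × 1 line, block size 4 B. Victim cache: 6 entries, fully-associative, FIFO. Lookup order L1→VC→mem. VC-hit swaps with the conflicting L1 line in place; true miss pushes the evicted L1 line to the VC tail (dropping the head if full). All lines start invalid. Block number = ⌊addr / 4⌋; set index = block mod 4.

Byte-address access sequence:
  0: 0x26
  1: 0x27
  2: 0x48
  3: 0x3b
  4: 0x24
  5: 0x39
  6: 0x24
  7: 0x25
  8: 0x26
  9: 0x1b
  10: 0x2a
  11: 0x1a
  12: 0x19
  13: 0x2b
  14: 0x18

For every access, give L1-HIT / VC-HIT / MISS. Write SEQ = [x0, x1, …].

SEQ = [MISS, L1-HIT, MISS, MISS, L1-HIT, L1-HIT, L1-HIT, L1-HIT, L1-HIT, MISS, MISS, VC-HIT, L1-HIT, VC-HIT, VC-HIT]

  [0] addr=0x26 blk=9 s=1: MISS | VC []
  [1] addr=0x27 blk=9 s=1: L1-HIT | VC []
  [2] addr=0x48 blk=18 s=2: MISS | VC []
  [3] addr=0x3b blk=14 s=2: MISS | VC [18]
  [4] addr=0x24 blk=9 s=1: L1-HIT | VC [18]
  [5] addr=0x39 blk=14 s=2: L1-HIT | VC [18]
  [6] addr=0x24 blk=9 s=1: L1-HIT | VC [18]
  [7] addr=0x25 blk=9 s=1: L1-HIT | VC [18]
  [8] addr=0x26 blk=9 s=1: L1-HIT | VC [18]
  [9] addr=0x1b blk=6 s=2: MISS | VC [18, 14]
  [10] addr=0x2a blk=10 s=2: MISS | VC [18, 14, 6]
  [11] addr=0x1a blk=6 s=2: VC-HIT | VC [18, 14, 10]
  [12] addr=0x19 blk=6 s=2: L1-HIT | VC [18, 14, 10]
  [13] addr=0x2b blk=10 s=2: VC-HIT | VC [18, 14, 6]
  [14] addr=0x18 blk=6 s=2: VC-HIT | VC [18, 14, 10]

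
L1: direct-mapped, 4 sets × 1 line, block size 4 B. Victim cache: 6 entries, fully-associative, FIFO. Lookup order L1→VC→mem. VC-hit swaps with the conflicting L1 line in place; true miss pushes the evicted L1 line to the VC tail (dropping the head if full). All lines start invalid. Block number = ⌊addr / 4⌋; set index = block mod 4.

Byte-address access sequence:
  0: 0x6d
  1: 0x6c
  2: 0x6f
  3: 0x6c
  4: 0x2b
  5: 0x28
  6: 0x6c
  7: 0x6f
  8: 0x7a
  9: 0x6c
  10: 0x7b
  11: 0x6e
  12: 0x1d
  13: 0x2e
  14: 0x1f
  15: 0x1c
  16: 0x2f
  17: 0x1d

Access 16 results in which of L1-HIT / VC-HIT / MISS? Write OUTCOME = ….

OUTCOME = VC-HIT

0: 0x6d (blk 27, set 3) → MISS  vc=[]
1: 0x6c (blk 27, set 3) → L1-HIT  vc=[]
2: 0x6f (blk 27, set 3) → L1-HIT  vc=[]
3: 0x6c (blk 27, set 3) → L1-HIT  vc=[]
4: 0x2b (blk 10, set 2) → MISS  vc=[]
5: 0x28 (blk 10, set 2) → L1-HIT  vc=[]
6: 0x6c (blk 27, set 3) → L1-HIT  vc=[]
7: 0x6f (blk 27, set 3) → L1-HIT  vc=[]
8: 0x7a (blk 30, set 2) → MISS  vc=[10]
9: 0x6c (blk 27, set 3) → L1-HIT  vc=[10]
10: 0x7b (blk 30, set 2) → L1-HIT  vc=[10]
11: 0x6e (blk 27, set 3) → L1-HIT  vc=[10]
12: 0x1d (blk 7, set 3) → MISS  vc=[10, 27]
13: 0x2e (blk 11, set 3) → MISS  vc=[10, 27, 7]
14: 0x1f (blk 7, set 3) → VC-HIT  vc=[10, 27, 11]
15: 0x1c (blk 7, set 3) → L1-HIT  vc=[10, 27, 11]
16: 0x2f (blk 11, set 3) → VC-HIT  vc=[10, 27, 7]
17: 0x1d (blk 7, set 3) → VC-HIT  vc=[10, 27, 11]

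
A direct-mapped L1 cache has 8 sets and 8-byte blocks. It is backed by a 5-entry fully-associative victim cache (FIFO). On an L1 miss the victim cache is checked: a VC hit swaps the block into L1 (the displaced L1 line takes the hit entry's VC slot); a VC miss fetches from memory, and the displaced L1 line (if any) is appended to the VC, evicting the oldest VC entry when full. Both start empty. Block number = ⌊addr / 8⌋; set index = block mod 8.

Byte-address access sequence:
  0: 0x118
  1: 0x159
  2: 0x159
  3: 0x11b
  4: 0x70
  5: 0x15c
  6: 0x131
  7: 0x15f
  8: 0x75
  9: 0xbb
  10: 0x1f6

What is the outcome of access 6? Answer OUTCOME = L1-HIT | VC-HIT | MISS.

#0 0x118→b35/s3 MISS; vc=[]
#1 0x159→b43/s3 MISS; vc=[35]
#2 0x159→b43/s3 L1-HIT; vc=[35]
#3 0x11b→b35/s3 VC-HIT; vc=[43]
#4 0x70→b14/s6 MISS; vc=[43]
#5 0x15c→b43/s3 VC-HIT; vc=[35]
#6 0x131→b38/s6 MISS; vc=[35,14]
#7 0x15f→b43/s3 L1-HIT; vc=[35,14]
#8 0x75→b14/s6 VC-HIT; vc=[35,38]
#9 0xbb→b23/s7 MISS; vc=[35,38]
#10 0x1f6→b62/s6 MISS; vc=[35,38,14]

OUTCOME = MISS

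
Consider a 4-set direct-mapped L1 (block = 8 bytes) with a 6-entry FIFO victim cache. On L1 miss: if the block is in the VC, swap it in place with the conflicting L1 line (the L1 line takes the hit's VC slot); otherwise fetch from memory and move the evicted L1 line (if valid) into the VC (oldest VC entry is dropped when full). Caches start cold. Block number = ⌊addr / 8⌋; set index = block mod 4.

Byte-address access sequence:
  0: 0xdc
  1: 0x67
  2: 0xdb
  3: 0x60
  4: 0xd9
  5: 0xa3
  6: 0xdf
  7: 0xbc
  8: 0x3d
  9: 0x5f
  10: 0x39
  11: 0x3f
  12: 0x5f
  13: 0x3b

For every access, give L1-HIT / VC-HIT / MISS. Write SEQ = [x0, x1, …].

SEQ = [MISS, MISS, L1-HIT, L1-HIT, L1-HIT, MISS, L1-HIT, MISS, MISS, MISS, VC-HIT, L1-HIT, VC-HIT, VC-HIT]

0: 0xdc (blk 27, set 3) → MISS  vc=[]
1: 0x67 (blk 12, set 0) → MISS  vc=[]
2: 0xdb (blk 27, set 3) → L1-HIT  vc=[]
3: 0x60 (blk 12, set 0) → L1-HIT  vc=[]
4: 0xd9 (blk 27, set 3) → L1-HIT  vc=[]
5: 0xa3 (blk 20, set 0) → MISS  vc=[12]
6: 0xdf (blk 27, set 3) → L1-HIT  vc=[12]
7: 0xbc (blk 23, set 3) → MISS  vc=[12, 27]
8: 0x3d (blk 7, set 3) → MISS  vc=[12, 27, 23]
9: 0x5f (blk 11, set 3) → MISS  vc=[12, 27, 23, 7]
10: 0x39 (blk 7, set 3) → VC-HIT  vc=[12, 27, 23, 11]
11: 0x3f (blk 7, set 3) → L1-HIT  vc=[12, 27, 23, 11]
12: 0x5f (blk 11, set 3) → VC-HIT  vc=[12, 27, 23, 7]
13: 0x3b (blk 7, set 3) → VC-HIT  vc=[12, 27, 23, 11]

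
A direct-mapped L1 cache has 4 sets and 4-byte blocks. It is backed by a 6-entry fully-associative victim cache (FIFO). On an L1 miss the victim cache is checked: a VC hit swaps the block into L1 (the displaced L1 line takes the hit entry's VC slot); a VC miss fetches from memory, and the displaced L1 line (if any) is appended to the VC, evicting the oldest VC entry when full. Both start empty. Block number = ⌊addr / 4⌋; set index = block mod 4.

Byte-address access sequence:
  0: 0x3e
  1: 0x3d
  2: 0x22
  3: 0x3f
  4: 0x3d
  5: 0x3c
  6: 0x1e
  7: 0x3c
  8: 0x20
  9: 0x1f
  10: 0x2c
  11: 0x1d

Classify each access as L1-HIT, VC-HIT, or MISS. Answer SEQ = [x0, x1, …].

  [0] addr=0x3e blk=15 s=3: MISS | VC []
  [1] addr=0x3d blk=15 s=3: L1-HIT | VC []
  [2] addr=0x22 blk=8 s=0: MISS | VC []
  [3] addr=0x3f blk=15 s=3: L1-HIT | VC []
  [4] addr=0x3d blk=15 s=3: L1-HIT | VC []
  [5] addr=0x3c blk=15 s=3: L1-HIT | VC []
  [6] addr=0x1e blk=7 s=3: MISS | VC [15]
  [7] addr=0x3c blk=15 s=3: VC-HIT | VC [7]
  [8] addr=0x20 blk=8 s=0: L1-HIT | VC [7]
  [9] addr=0x1f blk=7 s=3: VC-HIT | VC [15]
  [10] addr=0x2c blk=11 s=3: MISS | VC [15, 7]
  [11] addr=0x1d blk=7 s=3: VC-HIT | VC [15, 11]

SEQ = [MISS, L1-HIT, MISS, L1-HIT, L1-HIT, L1-HIT, MISS, VC-HIT, L1-HIT, VC-HIT, MISS, VC-HIT]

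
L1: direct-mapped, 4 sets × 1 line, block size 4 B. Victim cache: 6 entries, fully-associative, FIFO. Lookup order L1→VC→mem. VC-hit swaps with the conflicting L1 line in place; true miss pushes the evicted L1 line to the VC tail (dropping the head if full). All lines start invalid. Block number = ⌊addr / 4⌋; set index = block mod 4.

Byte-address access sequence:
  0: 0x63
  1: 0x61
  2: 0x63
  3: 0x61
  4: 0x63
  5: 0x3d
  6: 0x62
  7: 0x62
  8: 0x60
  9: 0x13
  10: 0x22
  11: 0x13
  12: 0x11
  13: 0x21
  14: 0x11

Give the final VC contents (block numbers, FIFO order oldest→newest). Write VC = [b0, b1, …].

VC = [24, 8]

#0 0x63→b24/s0 MISS; vc=[]
#1 0x61→b24/s0 L1-HIT; vc=[]
#2 0x63→b24/s0 L1-HIT; vc=[]
#3 0x61→b24/s0 L1-HIT; vc=[]
#4 0x63→b24/s0 L1-HIT; vc=[]
#5 0x3d→b15/s3 MISS; vc=[]
#6 0x62→b24/s0 L1-HIT; vc=[]
#7 0x62→b24/s0 L1-HIT; vc=[]
#8 0x60→b24/s0 L1-HIT; vc=[]
#9 0x13→b4/s0 MISS; vc=[24]
#10 0x22→b8/s0 MISS; vc=[24,4]
#11 0x13→b4/s0 VC-HIT; vc=[24,8]
#12 0x11→b4/s0 L1-HIT; vc=[24,8]
#13 0x21→b8/s0 VC-HIT; vc=[24,4]
#14 0x11→b4/s0 VC-HIT; vc=[24,8]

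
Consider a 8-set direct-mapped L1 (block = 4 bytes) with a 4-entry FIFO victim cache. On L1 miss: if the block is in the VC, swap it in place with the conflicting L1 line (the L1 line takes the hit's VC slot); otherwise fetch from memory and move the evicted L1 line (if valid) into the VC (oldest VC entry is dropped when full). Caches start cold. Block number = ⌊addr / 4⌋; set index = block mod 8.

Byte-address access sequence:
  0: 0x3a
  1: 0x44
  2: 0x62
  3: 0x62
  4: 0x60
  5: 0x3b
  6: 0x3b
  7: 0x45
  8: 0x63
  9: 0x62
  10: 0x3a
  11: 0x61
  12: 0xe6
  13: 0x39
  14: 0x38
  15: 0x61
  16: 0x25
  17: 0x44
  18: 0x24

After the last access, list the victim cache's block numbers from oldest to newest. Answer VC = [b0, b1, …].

  [0] addr=0x3a blk=14 s=6: MISS | VC []
  [1] addr=0x44 blk=17 s=1: MISS | VC []
  [2] addr=0x62 blk=24 s=0: MISS | VC []
  [3] addr=0x62 blk=24 s=0: L1-HIT | VC []
  [4] addr=0x60 blk=24 s=0: L1-HIT | VC []
  [5] addr=0x3b blk=14 s=6: L1-HIT | VC []
  [6] addr=0x3b blk=14 s=6: L1-HIT | VC []
  [7] addr=0x45 blk=17 s=1: L1-HIT | VC []
  [8] addr=0x63 blk=24 s=0: L1-HIT | VC []
  [9] addr=0x62 blk=24 s=0: L1-HIT | VC []
  [10] addr=0x3a blk=14 s=6: L1-HIT | VC []
  [11] addr=0x61 blk=24 s=0: L1-HIT | VC []
  [12] addr=0xe6 blk=57 s=1: MISS | VC [17]
  [13] addr=0x39 blk=14 s=6: L1-HIT | VC [17]
  [14] addr=0x38 blk=14 s=6: L1-HIT | VC [17]
  [15] addr=0x61 blk=24 s=0: L1-HIT | VC [17]
  [16] addr=0x25 blk=9 s=1: MISS | VC [17, 57]
  [17] addr=0x44 blk=17 s=1: VC-HIT | VC [9, 57]
  [18] addr=0x24 blk=9 s=1: VC-HIT | VC [17, 57]

VC = [17, 57]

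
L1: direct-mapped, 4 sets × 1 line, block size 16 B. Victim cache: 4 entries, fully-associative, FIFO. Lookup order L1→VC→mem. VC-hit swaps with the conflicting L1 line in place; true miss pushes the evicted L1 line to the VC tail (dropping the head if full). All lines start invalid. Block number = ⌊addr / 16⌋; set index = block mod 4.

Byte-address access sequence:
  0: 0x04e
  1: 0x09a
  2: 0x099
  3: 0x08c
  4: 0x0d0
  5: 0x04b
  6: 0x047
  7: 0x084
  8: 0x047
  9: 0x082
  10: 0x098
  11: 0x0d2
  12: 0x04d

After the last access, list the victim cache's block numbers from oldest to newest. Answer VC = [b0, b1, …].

VC = [8, 9]

#0 0x4e→b4/s0 MISS; vc=[]
#1 0x9a→b9/s1 MISS; vc=[]
#2 0x99→b9/s1 L1-HIT; vc=[]
#3 0x8c→b8/s0 MISS; vc=[4]
#4 0xd0→b13/s1 MISS; vc=[4,9]
#5 0x4b→b4/s0 VC-HIT; vc=[8,9]
#6 0x47→b4/s0 L1-HIT; vc=[8,9]
#7 0x84→b8/s0 VC-HIT; vc=[4,9]
#8 0x47→b4/s0 VC-HIT; vc=[8,9]
#9 0x82→b8/s0 VC-HIT; vc=[4,9]
#10 0x98→b9/s1 VC-HIT; vc=[4,13]
#11 0xd2→b13/s1 VC-HIT; vc=[4,9]
#12 0x4d→b4/s0 VC-HIT; vc=[8,9]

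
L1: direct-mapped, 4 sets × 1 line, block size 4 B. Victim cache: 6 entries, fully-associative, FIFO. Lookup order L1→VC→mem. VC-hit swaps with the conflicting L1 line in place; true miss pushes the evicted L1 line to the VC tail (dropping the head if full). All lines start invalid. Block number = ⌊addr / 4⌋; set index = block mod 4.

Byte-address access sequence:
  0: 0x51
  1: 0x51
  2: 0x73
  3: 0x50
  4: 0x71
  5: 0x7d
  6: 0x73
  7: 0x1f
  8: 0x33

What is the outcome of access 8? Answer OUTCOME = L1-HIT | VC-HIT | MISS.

#0 0x51→b20/s0 MISS; vc=[]
#1 0x51→b20/s0 L1-HIT; vc=[]
#2 0x73→b28/s0 MISS; vc=[20]
#3 0x50→b20/s0 VC-HIT; vc=[28]
#4 0x71→b28/s0 VC-HIT; vc=[20]
#5 0x7d→b31/s3 MISS; vc=[20]
#6 0x73→b28/s0 L1-HIT; vc=[20]
#7 0x1f→b7/s3 MISS; vc=[20,31]
#8 0x33→b12/s0 MISS; vc=[20,31,28]

OUTCOME = MISS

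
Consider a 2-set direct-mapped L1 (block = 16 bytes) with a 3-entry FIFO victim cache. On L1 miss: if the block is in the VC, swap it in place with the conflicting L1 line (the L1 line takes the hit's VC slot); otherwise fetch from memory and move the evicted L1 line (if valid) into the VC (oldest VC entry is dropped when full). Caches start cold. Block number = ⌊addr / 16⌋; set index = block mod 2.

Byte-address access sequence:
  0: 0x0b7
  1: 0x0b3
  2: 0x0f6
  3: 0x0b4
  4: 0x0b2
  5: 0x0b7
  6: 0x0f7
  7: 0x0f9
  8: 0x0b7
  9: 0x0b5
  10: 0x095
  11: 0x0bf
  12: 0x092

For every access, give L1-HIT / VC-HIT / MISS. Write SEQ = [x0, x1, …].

#0 0xb7→b11/s1 MISS; vc=[]
#1 0xb3→b11/s1 L1-HIT; vc=[]
#2 0xf6→b15/s1 MISS; vc=[11]
#3 0xb4→b11/s1 VC-HIT; vc=[15]
#4 0xb2→b11/s1 L1-HIT; vc=[15]
#5 0xb7→b11/s1 L1-HIT; vc=[15]
#6 0xf7→b15/s1 VC-HIT; vc=[11]
#7 0xf9→b15/s1 L1-HIT; vc=[11]
#8 0xb7→b11/s1 VC-HIT; vc=[15]
#9 0xb5→b11/s1 L1-HIT; vc=[15]
#10 0x95→b9/s1 MISS; vc=[15,11]
#11 0xbf→b11/s1 VC-HIT; vc=[15,9]
#12 0x92→b9/s1 VC-HIT; vc=[15,11]

SEQ = [MISS, L1-HIT, MISS, VC-HIT, L1-HIT, L1-HIT, VC-HIT, L1-HIT, VC-HIT, L1-HIT, MISS, VC-HIT, VC-HIT]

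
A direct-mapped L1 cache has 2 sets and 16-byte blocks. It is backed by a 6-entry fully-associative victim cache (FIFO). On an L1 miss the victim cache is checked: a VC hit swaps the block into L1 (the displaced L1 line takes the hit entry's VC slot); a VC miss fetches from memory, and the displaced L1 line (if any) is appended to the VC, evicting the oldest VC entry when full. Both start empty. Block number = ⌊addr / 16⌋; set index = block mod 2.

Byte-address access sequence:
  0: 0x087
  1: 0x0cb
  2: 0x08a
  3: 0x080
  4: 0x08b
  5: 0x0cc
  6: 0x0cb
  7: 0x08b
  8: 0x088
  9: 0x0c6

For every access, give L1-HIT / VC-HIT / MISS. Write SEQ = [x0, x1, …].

  [0] addr=0x87 blk=8 s=0: MISS | VC []
  [1] addr=0xcb blk=12 s=0: MISS | VC [8]
  [2] addr=0x8a blk=8 s=0: VC-HIT | VC [12]
  [3] addr=0x80 blk=8 s=0: L1-HIT | VC [12]
  [4] addr=0x8b blk=8 s=0: L1-HIT | VC [12]
  [5] addr=0xcc blk=12 s=0: VC-HIT | VC [8]
  [6] addr=0xcb blk=12 s=0: L1-HIT | VC [8]
  [7] addr=0x8b blk=8 s=0: VC-HIT | VC [12]
  [8] addr=0x88 blk=8 s=0: L1-HIT | VC [12]
  [9] addr=0xc6 blk=12 s=0: VC-HIT | VC [8]

SEQ = [MISS, MISS, VC-HIT, L1-HIT, L1-HIT, VC-HIT, L1-HIT, VC-HIT, L1-HIT, VC-HIT]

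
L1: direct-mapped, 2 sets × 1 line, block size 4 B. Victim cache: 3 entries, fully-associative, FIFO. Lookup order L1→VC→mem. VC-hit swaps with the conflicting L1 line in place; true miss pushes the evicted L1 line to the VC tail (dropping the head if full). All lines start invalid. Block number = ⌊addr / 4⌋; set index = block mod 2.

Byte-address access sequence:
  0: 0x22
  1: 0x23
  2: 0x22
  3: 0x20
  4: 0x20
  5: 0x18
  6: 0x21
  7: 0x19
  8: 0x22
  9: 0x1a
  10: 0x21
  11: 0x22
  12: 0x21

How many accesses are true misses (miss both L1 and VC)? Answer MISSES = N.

  [0] addr=0x22 blk=8 s=0: MISS | VC []
  [1] addr=0x23 blk=8 s=0: L1-HIT | VC []
  [2] addr=0x22 blk=8 s=0: L1-HIT | VC []
  [3] addr=0x20 blk=8 s=0: L1-HIT | VC []
  [4] addr=0x20 blk=8 s=0: L1-HIT | VC []
  [5] addr=0x18 blk=6 s=0: MISS | VC [8]
  [6] addr=0x21 blk=8 s=0: VC-HIT | VC [6]
  [7] addr=0x19 blk=6 s=0: VC-HIT | VC [8]
  [8] addr=0x22 blk=8 s=0: VC-HIT | VC [6]
  [9] addr=0x1a blk=6 s=0: VC-HIT | VC [8]
  [10] addr=0x21 blk=8 s=0: VC-HIT | VC [6]
  [11] addr=0x22 blk=8 s=0: L1-HIT | VC [6]
  [12] addr=0x21 blk=8 s=0: L1-HIT | VC [6]

MISSES = 2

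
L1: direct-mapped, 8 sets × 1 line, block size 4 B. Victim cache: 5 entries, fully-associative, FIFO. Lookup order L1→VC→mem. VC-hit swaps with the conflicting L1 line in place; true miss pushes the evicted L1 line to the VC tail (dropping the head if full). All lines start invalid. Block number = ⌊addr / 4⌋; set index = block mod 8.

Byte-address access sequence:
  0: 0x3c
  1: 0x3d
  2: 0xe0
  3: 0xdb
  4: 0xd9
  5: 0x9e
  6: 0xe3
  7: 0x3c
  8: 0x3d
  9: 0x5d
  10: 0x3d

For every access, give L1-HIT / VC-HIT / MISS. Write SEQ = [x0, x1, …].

SEQ = [MISS, L1-HIT, MISS, MISS, L1-HIT, MISS, L1-HIT, VC-HIT, L1-HIT, MISS, VC-HIT]

0: 0x3c (blk 15, set 7) → MISS  vc=[]
1: 0x3d (blk 15, set 7) → L1-HIT  vc=[]
2: 0xe0 (blk 56, set 0) → MISS  vc=[]
3: 0xdb (blk 54, set 6) → MISS  vc=[]
4: 0xd9 (blk 54, set 6) → L1-HIT  vc=[]
5: 0x9e (blk 39, set 7) → MISS  vc=[15]
6: 0xe3 (blk 56, set 0) → L1-HIT  vc=[15]
7: 0x3c (blk 15, set 7) → VC-HIT  vc=[39]
8: 0x3d (blk 15, set 7) → L1-HIT  vc=[39]
9: 0x5d (blk 23, set 7) → MISS  vc=[39, 15]
10: 0x3d (blk 15, set 7) → VC-HIT  vc=[39, 23]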